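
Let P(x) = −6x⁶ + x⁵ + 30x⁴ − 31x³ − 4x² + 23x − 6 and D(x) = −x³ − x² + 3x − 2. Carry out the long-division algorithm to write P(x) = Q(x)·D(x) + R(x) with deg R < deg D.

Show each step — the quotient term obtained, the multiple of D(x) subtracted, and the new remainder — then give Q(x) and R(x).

Q(x) = 6x³ − 7x² − 5x + 3; R(x) = 4x

Step 1: lead(−6x⁶ + x⁵ + 30x⁴ − 31x³ − 4x² + 23x − 6) ÷ lead(D) = −6x⁶ ÷ −x³ = 6x³. Subtract (6x³)·D = −6x⁶ − 6x⁵ + 18x⁴ − 12x³. Remainder: 7x⁵ + 12x⁴ − 19x³ − 4x² + 23x − 6.
Step 2: lead(7x⁵ + 12x⁴ − 19x³ − 4x² + 23x − 6) ÷ lead(D) = 7x⁵ ÷ −x³ = −7x². Subtract (−7x²)·D = 7x⁵ + 7x⁴ − 21x³ + 14x². Remainder: 5x⁴ + 2x³ − 18x² + 23x − 6.
Step 3: lead(5x⁴ + 2x³ − 18x² + 23x − 6) ÷ lead(D) = 5x⁴ ÷ −x³ = −5x. Subtract (−5x)·D = 5x⁴ + 5x³ − 15x² + 10x. Remainder: −3x³ − 3x² + 13x − 6.
Step 4: lead(−3x³ − 3x² + 13x − 6) ÷ lead(D) = −3x³ ÷ −x³ = 3. Subtract (3)·D = −3x³ − 3x² + 9x − 6. Remainder: 4x.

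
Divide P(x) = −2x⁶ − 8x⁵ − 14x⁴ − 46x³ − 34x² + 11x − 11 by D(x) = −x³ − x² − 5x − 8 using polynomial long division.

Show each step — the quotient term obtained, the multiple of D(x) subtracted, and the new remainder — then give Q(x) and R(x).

Q(x) = 2x³ + 6x² − 2x + 2; R(x) = 6x² + 5x + 5

Step 1: lead(−2x⁶ − 8x⁵ − 14x⁴ − 46x³ − 34x² + 11x − 11) ÷ lead(D) = −2x⁶ ÷ −x³ = 2x³. Subtract (2x³)·D = −2x⁶ − 2x⁵ − 10x⁴ − 16x³. Remainder: −6x⁵ − 4x⁴ − 30x³ − 34x² + 11x − 11.
Step 2: lead(−6x⁵ − 4x⁴ − 30x³ − 34x² + 11x − 11) ÷ lead(D) = −6x⁵ ÷ −x³ = 6x². Subtract (6x²)·D = −6x⁵ − 6x⁴ − 30x³ − 48x². Remainder: 2x⁴ + 14x² + 11x − 11.
Step 3: lead(2x⁴ + 14x² + 11x − 11) ÷ lead(D) = 2x⁴ ÷ −x³ = −2x. Subtract (−2x)·D = 2x⁴ + 2x³ + 10x² + 16x. Remainder: −2x³ + 4x² − 5x − 11.
Step 4: lead(−2x³ + 4x² − 5x − 11) ÷ lead(D) = −2x³ ÷ −x³ = 2. Subtract (2)·D = −2x³ − 2x² − 10x − 16. Remainder: 6x² + 5x + 5.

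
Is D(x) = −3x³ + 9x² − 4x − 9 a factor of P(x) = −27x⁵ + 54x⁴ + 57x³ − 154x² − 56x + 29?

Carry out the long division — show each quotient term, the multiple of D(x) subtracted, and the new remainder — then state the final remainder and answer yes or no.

Step 1: lead(−27x⁵ + 54x⁴ + 57x³ − 154x² − 56x + 29) ÷ lead(D) = −27x⁵ ÷ −3x³ = 9x². Subtract (9x²)·D = −27x⁵ + 81x⁴ − 36x³ − 81x². Remainder: −27x⁴ + 93x³ − 73x² − 56x + 29.
Step 2: lead(−27x⁴ + 93x³ − 73x² − 56x + 29) ÷ lead(D) = −27x⁴ ÷ −3x³ = 9x. Subtract (9x)·D = −27x⁴ + 81x³ − 36x² − 81x. Remainder: 12x³ − 37x² + 25x + 29.
Step 3: lead(12x³ − 37x² + 25x + 29) ÷ lead(D) = 12x³ ÷ −3x³ = −4. Subtract (−4)·D = 12x³ − 36x² + 16x + 36. Remainder: −x² + 9x − 7.

R(x) = −x² + 9x − 7, so D(x) is not a factor of P(x). no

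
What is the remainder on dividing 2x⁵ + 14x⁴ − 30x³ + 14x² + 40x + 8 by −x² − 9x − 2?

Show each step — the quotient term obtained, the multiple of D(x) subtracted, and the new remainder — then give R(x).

Step 1: lead(2x⁵ + 14x⁴ − 30x³ + 14x² + 40x + 8) ÷ lead(D) = 2x⁵ ÷ −x² = −2x³. Subtract (−2x³)·D = 2x⁵ + 18x⁴ + 4x³. Remainder: −4x⁴ − 34x³ + 14x² + 40x + 8.
Step 2: lead(−4x⁴ − 34x³ + 14x² + 40x + 8) ÷ lead(D) = −4x⁴ ÷ −x² = 4x². Subtract (4x²)·D = −4x⁴ − 36x³ − 8x². Remainder: 2x³ + 22x² + 40x + 8.
Step 3: lead(2x³ + 22x² + 40x + 8) ÷ lead(D) = 2x³ ÷ −x² = −2x. Subtract (−2x)·D = 2x³ + 18x² + 4x. Remainder: 4x² + 36x + 8.
Step 4: lead(4x² + 36x + 8) ÷ lead(D) = 4x² ÷ −x² = −4. Subtract (−4)·D = 4x² + 36x + 8. Remainder: 0.

R(x) = 0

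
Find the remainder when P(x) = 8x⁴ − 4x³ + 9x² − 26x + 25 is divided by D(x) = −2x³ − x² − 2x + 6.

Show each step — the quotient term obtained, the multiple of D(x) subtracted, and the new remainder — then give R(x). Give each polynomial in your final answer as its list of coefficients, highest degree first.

R = [5, 6, 1]

Step 1: lead(8x⁴ − 4x³ + 9x² − 26x + 25) ÷ lead(D) = 8x⁴ ÷ −2x³ = −4x. Subtract (−4x)·D = 8x⁴ + 4x³ + 8x² − 24x. Remainder: −8x³ + x² − 2x + 25.
Step 2: lead(−8x³ + x² − 2x + 25) ÷ lead(D) = −8x³ ÷ −2x³ = 4. Subtract (4)·D = −8x³ − 4x² − 8x + 24. Remainder: 5x² + 6x + 1.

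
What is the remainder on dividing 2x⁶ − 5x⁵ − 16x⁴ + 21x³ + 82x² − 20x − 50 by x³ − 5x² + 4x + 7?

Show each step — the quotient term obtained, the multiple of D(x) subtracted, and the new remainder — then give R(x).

R(x) = 3x² + 5x + 6

Step 1: lead(2x⁶ − 5x⁵ − 16x⁴ + 21x³ + 82x² − 20x − 50) ÷ lead(D) = 2x⁶ ÷ x³ = 2x³. Subtract (2x³)·D = 2x⁶ − 10x⁵ + 8x⁴ + 14x³. Remainder: 5x⁵ − 24x⁴ + 7x³ + 82x² − 20x − 50.
Step 2: lead(5x⁵ − 24x⁴ + 7x³ + 82x² − 20x − 50) ÷ lead(D) = 5x⁵ ÷ x³ = 5x². Subtract (5x²)·D = 5x⁵ − 25x⁴ + 20x³ + 35x². Remainder: x⁴ − 13x³ + 47x² − 20x − 50.
Step 3: lead(x⁴ − 13x³ + 47x² − 20x − 50) ÷ lead(D) = x⁴ ÷ x³ = x. Subtract (x)·D = x⁴ − 5x³ + 4x² + 7x. Remainder: −8x³ + 43x² − 27x − 50.
Step 4: lead(−8x³ + 43x² − 27x − 50) ÷ lead(D) = −8x³ ÷ x³ = −8. Subtract (−8)·D = −8x³ + 40x² − 32x − 56. Remainder: 3x² + 5x + 6.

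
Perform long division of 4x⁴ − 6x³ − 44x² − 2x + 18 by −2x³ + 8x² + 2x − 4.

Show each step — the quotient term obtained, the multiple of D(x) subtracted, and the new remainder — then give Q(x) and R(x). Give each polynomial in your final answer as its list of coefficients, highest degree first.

Q = [-2, -5]; R = [-2]

Step 1: lead(4x⁴ − 6x³ − 44x² − 2x + 18) ÷ lead(D) = 4x⁴ ÷ −2x³ = −2x. Subtract (−2x)·D = 4x⁴ − 16x³ − 4x² + 8x. Remainder: 10x³ − 40x² − 10x + 18.
Step 2: lead(10x³ − 40x² − 10x + 18) ÷ lead(D) = 10x³ ÷ −2x³ = −5. Subtract (−5)·D = 10x³ − 40x² − 10x + 20. Remainder: −2.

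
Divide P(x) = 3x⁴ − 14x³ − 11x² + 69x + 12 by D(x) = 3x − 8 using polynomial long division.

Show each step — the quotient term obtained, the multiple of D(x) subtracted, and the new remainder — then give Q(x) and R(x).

Q(x) = x³ − 2x² − 9x − 1; R(x) = 4

Step 1: lead(3x⁴ − 14x³ − 11x² + 69x + 12) ÷ lead(D) = 3x⁴ ÷ 3x = x³. Subtract (x³)·D = 3x⁴ − 8x³. Remainder: −6x³ − 11x² + 69x + 12.
Step 2: lead(−6x³ − 11x² + 69x + 12) ÷ lead(D) = −6x³ ÷ 3x = −2x². Subtract (−2x²)·D = −6x³ + 16x². Remainder: −27x² + 69x + 12.
Step 3: lead(−27x² + 69x + 12) ÷ lead(D) = −27x² ÷ 3x = −9x. Subtract (−9x)·D = −27x² + 72x. Remainder: −3x + 12.
Step 4: lead(−3x + 12) ÷ lead(D) = −3x ÷ 3x = −1. Subtract (−1)·D = −3x + 8. Remainder: 4.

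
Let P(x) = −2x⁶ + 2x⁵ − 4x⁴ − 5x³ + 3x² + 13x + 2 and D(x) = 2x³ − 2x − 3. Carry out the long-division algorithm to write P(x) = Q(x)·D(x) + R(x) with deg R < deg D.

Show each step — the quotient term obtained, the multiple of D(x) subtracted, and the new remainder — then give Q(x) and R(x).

Step 1: lead(−2x⁶ + 2x⁵ − 4x⁴ − 5x³ + 3x² + 13x + 2) ÷ lead(D) = −2x⁶ ÷ 2x³ = −x³. Subtract (−x³)·D = −2x⁶ + 2x⁴ + 3x³. Remainder: 2x⁵ − 6x⁴ − 8x³ + 3x² + 13x + 2.
Step 2: lead(2x⁵ − 6x⁴ − 8x³ + 3x² + 13x + 2) ÷ lead(D) = 2x⁵ ÷ 2x³ = x². Subtract (x²)·D = 2x⁵ − 2x³ − 3x². Remainder: −6x⁴ − 6x³ + 6x² + 13x + 2.
Step 3: lead(−6x⁴ − 6x³ + 6x² + 13x + 2) ÷ lead(D) = −6x⁴ ÷ 2x³ = −3x. Subtract (−3x)·D = −6x⁴ + 6x² + 9x. Remainder: −6x³ + 4x + 2.
Step 4: lead(−6x³ + 4x + 2) ÷ lead(D) = −6x³ ÷ 2x³ = −3. Subtract (−3)·D = −6x³ + 6x + 9. Remainder: −2x − 7.

Q(x) = −x³ + x² − 3x − 3; R(x) = −2x − 7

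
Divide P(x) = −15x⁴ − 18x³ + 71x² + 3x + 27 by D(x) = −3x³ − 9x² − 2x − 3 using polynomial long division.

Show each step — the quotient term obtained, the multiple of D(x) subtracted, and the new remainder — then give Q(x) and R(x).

Step 1: lead(−15x⁴ − 18x³ + 71x² + 3x + 27) ÷ lead(D) = −15x⁴ ÷ −3x³ = 5x. Subtract (5x)·D = −15x⁴ − 45x³ − 10x² − 15x. Remainder: 27x³ + 81x² + 18x + 27.
Step 2: lead(27x³ + 81x² + 18x + 27) ÷ lead(D) = 27x³ ÷ −3x³ = −9. Subtract (−9)·D = 27x³ + 81x² + 18x + 27. Remainder: 0.

Q(x) = 5x − 9; R(x) = 0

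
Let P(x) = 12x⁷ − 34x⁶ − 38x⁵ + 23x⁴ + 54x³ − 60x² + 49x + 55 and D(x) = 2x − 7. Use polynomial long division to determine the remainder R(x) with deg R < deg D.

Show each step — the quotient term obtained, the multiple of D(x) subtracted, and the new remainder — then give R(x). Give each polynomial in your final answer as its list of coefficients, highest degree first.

R = [6]

Step 1: lead(12x⁷ − 34x⁶ − 38x⁵ + 23x⁴ + 54x³ − 60x² + 49x + 55) ÷ lead(D) = 12x⁷ ÷ 2x = 6x⁶. Subtract (6x⁶)·D = 12x⁷ − 42x⁶. Remainder: 8x⁶ − 38x⁵ + 23x⁴ + 54x³ − 60x² + 49x + 55.
Step 2: lead(8x⁶ − 38x⁵ + 23x⁴ + 54x³ − 60x² + 49x + 55) ÷ lead(D) = 8x⁶ ÷ 2x = 4x⁵. Subtract (4x⁵)·D = 8x⁶ − 28x⁵. Remainder: −10x⁵ + 23x⁴ + 54x³ − 60x² + 49x + 55.
Step 3: lead(−10x⁵ + 23x⁴ + 54x³ − 60x² + 49x + 55) ÷ lead(D) = −10x⁵ ÷ 2x = −5x⁴. Subtract (−5x⁴)·D = −10x⁵ + 35x⁴. Remainder: −12x⁴ + 54x³ − 60x² + 49x + 55.
Step 4: lead(−12x⁴ + 54x³ − 60x² + 49x + 55) ÷ lead(D) = −12x⁴ ÷ 2x = −6x³. Subtract (−6x³)·D = −12x⁴ + 42x³. Remainder: 12x³ − 60x² + 49x + 55.
Step 5: lead(12x³ − 60x² + 49x + 55) ÷ lead(D) = 12x³ ÷ 2x = 6x². Subtract (6x²)·D = 12x³ − 42x². Remainder: −18x² + 49x + 55.
Step 6: lead(−18x² + 49x + 55) ÷ lead(D) = −18x² ÷ 2x = −9x. Subtract (−9x)·D = −18x² + 63x. Remainder: −14x + 55.
Step 7: lead(−14x + 55) ÷ lead(D) = −14x ÷ 2x = −7. Subtract (−7)·D = −14x + 49. Remainder: 6.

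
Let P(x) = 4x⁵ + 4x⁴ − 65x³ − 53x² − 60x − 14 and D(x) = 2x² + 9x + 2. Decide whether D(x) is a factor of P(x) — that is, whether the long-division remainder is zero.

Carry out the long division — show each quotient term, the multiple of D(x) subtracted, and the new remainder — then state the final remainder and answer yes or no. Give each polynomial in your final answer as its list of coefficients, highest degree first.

R = [-2], so D(x) is not a factor of P(x). no

Step 1: lead(4x⁵ + 4x⁴ − 65x³ − 53x² − 60x − 14) ÷ lead(D) = 4x⁵ ÷ 2x² = 2x³. Subtract (2x³)·D = 4x⁵ + 18x⁴ + 4x³. Remainder: −14x⁴ − 69x³ − 53x² − 60x − 14.
Step 2: lead(−14x⁴ − 69x³ − 53x² − 60x − 14) ÷ lead(D) = −14x⁴ ÷ 2x² = −7x². Subtract (−7x²)·D = −14x⁴ − 63x³ − 14x². Remainder: −6x³ − 39x² − 60x − 14.
Step 3: lead(−6x³ − 39x² − 60x − 14) ÷ lead(D) = −6x³ ÷ 2x² = −3x. Subtract (−3x)·D = −6x³ − 27x² − 6x. Remainder: −12x² − 54x − 14.
Step 4: lead(−12x² − 54x − 14) ÷ lead(D) = −12x² ÷ 2x² = −6. Subtract (−6)·D = −12x² − 54x − 12. Remainder: −2.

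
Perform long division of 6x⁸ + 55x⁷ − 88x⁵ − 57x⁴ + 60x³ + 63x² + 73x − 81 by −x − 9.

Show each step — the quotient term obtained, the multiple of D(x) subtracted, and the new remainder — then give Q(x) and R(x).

Step 1: lead(6x⁸ + 55x⁷ − 88x⁵ − 57x⁴ + 60x³ + 63x² + 73x − 81) ÷ lead(D) = 6x⁸ ÷ −x = −6x⁷. Subtract (−6x⁷)·D = 6x⁸ + 54x⁷. Remainder: x⁷ − 88x⁵ − 57x⁴ + 60x³ + 63x² + 73x − 81.
Step 2: lead(x⁷ − 88x⁵ − 57x⁴ + 60x³ + 63x² + 73x − 81) ÷ lead(D) = x⁷ ÷ −x = −x⁶. Subtract (−x⁶)·D = x⁷ + 9x⁶. Remainder: −9x⁶ − 88x⁵ − 57x⁴ + 60x³ + 63x² + 73x − 81.
Step 3: lead(−9x⁶ − 88x⁵ − 57x⁴ + 60x³ + 63x² + 73x − 81) ÷ lead(D) = −9x⁶ ÷ −x = 9x⁵. Subtract (9x⁵)·D = −9x⁶ − 81x⁵. Remainder: −7x⁵ − 57x⁴ + 60x³ + 63x² + 73x − 81.
Step 4: lead(−7x⁵ − 57x⁴ + 60x³ + 63x² + 73x − 81) ÷ lead(D) = −7x⁵ ÷ −x = 7x⁴. Subtract (7x⁴)·D = −7x⁵ − 63x⁴. Remainder: 6x⁴ + 60x³ + 63x² + 73x − 81.
Step 5: lead(6x⁴ + 60x³ + 63x² + 73x − 81) ÷ lead(D) = 6x⁴ ÷ −x = −6x³. Subtract (−6x³)·D = 6x⁴ + 54x³. Remainder: 6x³ + 63x² + 73x − 81.
Step 6: lead(6x³ + 63x² + 73x − 81) ÷ lead(D) = 6x³ ÷ −x = −6x². Subtract (−6x²)·D = 6x³ + 54x². Remainder: 9x² + 73x − 81.
Step 7: lead(9x² + 73x − 81) ÷ lead(D) = 9x² ÷ −x = −9x. Subtract (−9x)·D = 9x² + 81x. Remainder: −8x − 81.
Step 8: lead(−8x − 81) ÷ lead(D) = −8x ÷ −x = 8. Subtract (8)·D = −8x − 72. Remainder: −9.

Q(x) = −6x⁷ − x⁶ + 9x⁵ + 7x⁴ − 6x³ − 6x² − 9x + 8; R(x) = −9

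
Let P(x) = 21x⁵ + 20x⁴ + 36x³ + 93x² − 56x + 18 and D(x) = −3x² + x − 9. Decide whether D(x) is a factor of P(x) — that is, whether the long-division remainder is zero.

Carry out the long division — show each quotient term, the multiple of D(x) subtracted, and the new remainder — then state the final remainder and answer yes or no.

R(x) = 0, so D(x) is a factor of P(x). yes

Step 1: lead(21x⁵ + 20x⁴ + 36x³ + 93x² − 56x + 18) ÷ lead(D) = 21x⁵ ÷ −3x² = −7x³. Subtract (−7x³)·D = 21x⁵ − 7x⁴ + 63x³. Remainder: 27x⁴ − 27x³ + 93x² − 56x + 18.
Step 2: lead(27x⁴ − 27x³ + 93x² − 56x + 18) ÷ lead(D) = 27x⁴ ÷ −3x² = −9x². Subtract (−9x²)·D = 27x⁴ − 9x³ + 81x². Remainder: −18x³ + 12x² − 56x + 18.
Step 3: lead(−18x³ + 12x² − 56x + 18) ÷ lead(D) = −18x³ ÷ −3x² = 6x. Subtract (6x)·D = −18x³ + 6x² − 54x. Remainder: 6x² − 2x + 18.
Step 4: lead(6x² − 2x + 18) ÷ lead(D) = 6x² ÷ −3x² = −2. Subtract (−2)·D = 6x² − 2x + 18. Remainder: 0.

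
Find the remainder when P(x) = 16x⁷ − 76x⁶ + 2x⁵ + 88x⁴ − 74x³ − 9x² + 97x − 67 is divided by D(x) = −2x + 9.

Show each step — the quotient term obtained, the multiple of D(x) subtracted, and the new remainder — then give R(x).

Step 1: lead(16x⁷ − 76x⁶ + 2x⁵ + 88x⁴ − 74x³ − 9x² + 97x − 67) ÷ lead(D) = 16x⁷ ÷ −2x = −8x⁶. Subtract (−8x⁶)·D = 16x⁷ − 72x⁶. Remainder: −4x⁶ + 2x⁵ + 88x⁴ − 74x³ − 9x² + 97x − 67.
Step 2: lead(−4x⁶ + 2x⁵ + 88x⁴ − 74x³ − 9x² + 97x − 67) ÷ lead(D) = −4x⁶ ÷ −2x = 2x⁵. Subtract (2x⁵)·D = −4x⁶ + 18x⁵. Remainder: −16x⁵ + 88x⁴ − 74x³ − 9x² + 97x − 67.
Step 3: lead(−16x⁵ + 88x⁴ − 74x³ − 9x² + 97x − 67) ÷ lead(D) = −16x⁵ ÷ −2x = 8x⁴. Subtract (8x⁴)·D = −16x⁵ + 72x⁴. Remainder: 16x⁴ − 74x³ − 9x² + 97x − 67.
Step 4: lead(16x⁴ − 74x³ − 9x² + 97x − 67) ÷ lead(D) = 16x⁴ ÷ −2x = −8x³. Subtract (−8x³)·D = 16x⁴ − 72x³. Remainder: −2x³ − 9x² + 97x − 67.
Step 5: lead(−2x³ − 9x² + 97x − 67) ÷ lead(D) = −2x³ ÷ −2x = x². Subtract (x²)·D = −2x³ + 9x². Remainder: −18x² + 97x − 67.
Step 6: lead(−18x² + 97x − 67) ÷ lead(D) = −18x² ÷ −2x = 9x. Subtract (9x)·D = −18x² + 81x. Remainder: 16x − 67.
Step 7: lead(16x − 67) ÷ lead(D) = 16x ÷ −2x = −8. Subtract (−8)·D = 16x − 72. Remainder: 5.

R(x) = 5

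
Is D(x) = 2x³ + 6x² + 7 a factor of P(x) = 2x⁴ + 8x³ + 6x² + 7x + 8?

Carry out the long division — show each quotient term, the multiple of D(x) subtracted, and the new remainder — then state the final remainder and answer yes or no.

Step 1: lead(2x⁴ + 8x³ + 6x² + 7x + 8) ÷ lead(D) = 2x⁴ ÷ 2x³ = x. Subtract (x)·D = 2x⁴ + 6x³ + 7x. Remainder: 2x³ + 6x² + 8.
Step 2: lead(2x³ + 6x² + 8) ÷ lead(D) = 2x³ ÷ 2x³ = 1. Subtract (1)·D = 2x³ + 6x² + 7. Remainder: 1.

R(x) = 1, so D(x) is not a factor of P(x). no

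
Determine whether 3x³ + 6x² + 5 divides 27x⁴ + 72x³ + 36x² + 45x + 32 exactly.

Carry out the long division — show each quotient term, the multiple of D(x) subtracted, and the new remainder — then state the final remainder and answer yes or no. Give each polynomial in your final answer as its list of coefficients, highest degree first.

Step 1: lead(27x⁴ + 72x³ + 36x² + 45x + 32) ÷ lead(D) = 27x⁴ ÷ 3x³ = 9x. Subtract (9x)·D = 27x⁴ + 54x³ + 45x. Remainder: 18x³ + 36x² + 32.
Step 2: lead(18x³ + 36x² + 32) ÷ lead(D) = 18x³ ÷ 3x³ = 6. Subtract (6)·D = 18x³ + 36x² + 30. Remainder: 2.

R = [2], so D(x) is not a factor of P(x). no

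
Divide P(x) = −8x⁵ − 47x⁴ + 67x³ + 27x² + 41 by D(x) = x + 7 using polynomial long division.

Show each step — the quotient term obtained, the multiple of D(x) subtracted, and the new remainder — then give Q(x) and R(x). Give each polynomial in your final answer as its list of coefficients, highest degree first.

Step 1: lead(−8x⁵ − 47x⁴ + 67x³ + 27x² + 41) ÷ lead(D) = −8x⁵ ÷ x = −8x⁴. Subtract (−8x⁴)·D = −8x⁵ − 56x⁴. Remainder: 9x⁴ + 67x³ + 27x² + 41.
Step 2: lead(9x⁴ + 67x³ + 27x² + 41) ÷ lead(D) = 9x⁴ ÷ x = 9x³. Subtract (9x³)·D = 9x⁴ + 63x³. Remainder: 4x³ + 27x² + 41.
Step 3: lead(4x³ + 27x² + 41) ÷ lead(D) = 4x³ ÷ x = 4x². Subtract (4x²)·D = 4x³ + 28x². Remainder: −x² + 41.
Step 4: lead(−x² + 41) ÷ lead(D) = −x² ÷ x = −x. Subtract (−x)·D = −x² − 7x. Remainder: 7x + 41.
Step 5: lead(7x + 41) ÷ lead(D) = 7x ÷ x = 7. Subtract (7)·D = 7x + 49. Remainder: −8.

Q = [-8, 9, 4, -1, 7]; R = [-8]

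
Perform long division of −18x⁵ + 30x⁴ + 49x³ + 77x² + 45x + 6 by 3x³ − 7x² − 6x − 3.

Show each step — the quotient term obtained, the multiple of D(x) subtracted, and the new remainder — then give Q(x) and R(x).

Step 1: lead(−18x⁵ + 30x⁴ + 49x³ + 77x² + 45x + 6) ÷ lead(D) = −18x⁵ ÷ 3x³ = −6x². Subtract (−6x²)·D = −18x⁵ + 42x⁴ + 36x³ + 18x². Remainder: −12x⁴ + 13x³ + 59x² + 45x + 6.
Step 2: lead(−12x⁴ + 13x³ + 59x² + 45x + 6) ÷ lead(D) = −12x⁴ ÷ 3x³ = −4x. Subtract (−4x)·D = −12x⁴ + 28x³ + 24x² + 12x. Remainder: −15x³ + 35x² + 33x + 6.
Step 3: lead(−15x³ + 35x² + 33x + 6) ÷ lead(D) = −15x³ ÷ 3x³ = −5. Subtract (−5)·D = −15x³ + 35x² + 30x + 15. Remainder: 3x − 9.

Q(x) = −6x² − 4x − 5; R(x) = 3x − 9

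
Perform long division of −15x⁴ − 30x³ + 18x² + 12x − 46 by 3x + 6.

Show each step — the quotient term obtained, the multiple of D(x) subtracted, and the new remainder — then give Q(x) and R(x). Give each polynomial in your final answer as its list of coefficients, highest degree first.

Q = [-5, 0, 6, -8]; R = [2]

Step 1: lead(−15x⁴ − 30x³ + 18x² + 12x − 46) ÷ lead(D) = −15x⁴ ÷ 3x = −5x³. Subtract (−5x³)·D = −15x⁴ − 30x³. Remainder: 18x² + 12x − 46.
Step 2: lead(18x² + 12x − 46) ÷ lead(D) = 18x² ÷ 3x = 6x. Subtract (6x)·D = 18x² + 36x. Remainder: −24x − 46.
Step 3: lead(−24x − 46) ÷ lead(D) = −24x ÷ 3x = −8. Subtract (−8)·D = −24x − 48. Remainder: 2.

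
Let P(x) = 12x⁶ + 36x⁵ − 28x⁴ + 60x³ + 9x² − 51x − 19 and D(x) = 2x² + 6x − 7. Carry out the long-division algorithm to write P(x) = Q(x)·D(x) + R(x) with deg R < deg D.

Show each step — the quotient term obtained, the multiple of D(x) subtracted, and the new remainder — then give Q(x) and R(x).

Step 1: lead(12x⁶ + 36x⁵ − 28x⁴ + 60x³ + 9x² − 51x − 19) ÷ lead(D) = 12x⁶ ÷ 2x² = 6x⁴. Subtract (6x⁴)·D = 12x⁶ + 36x⁵ − 42x⁴. Remainder: 14x⁴ + 60x³ + 9x² − 51x − 19.
Step 2: lead(14x⁴ + 60x³ + 9x² − 51x − 19) ÷ lead(D) = 14x⁴ ÷ 2x² = 7x². Subtract (7x²)·D = 14x⁴ + 42x³ − 49x². Remainder: 18x³ + 58x² − 51x − 19.
Step 3: lead(18x³ + 58x² − 51x − 19) ÷ lead(D) = 18x³ ÷ 2x² = 9x. Subtract (9x)·D = 18x³ + 54x² − 63x. Remainder: 4x² + 12x − 19.
Step 4: lead(4x² + 12x − 19) ÷ lead(D) = 4x² ÷ 2x² = 2. Subtract (2)·D = 4x² + 12x − 14. Remainder: −5.

Q(x) = 6x⁴ + 7x² + 9x + 2; R(x) = −5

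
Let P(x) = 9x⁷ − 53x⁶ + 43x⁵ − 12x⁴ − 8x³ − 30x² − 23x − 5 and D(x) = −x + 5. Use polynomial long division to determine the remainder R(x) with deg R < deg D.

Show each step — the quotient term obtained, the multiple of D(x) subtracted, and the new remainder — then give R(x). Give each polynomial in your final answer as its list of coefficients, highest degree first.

R = [5]

Step 1: lead(9x⁷ − 53x⁶ + 43x⁵ − 12x⁴ − 8x³ − 30x² − 23x − 5) ÷ lead(D) = 9x⁷ ÷ −x = −9x⁶. Subtract (−9x⁶)·D = 9x⁷ − 45x⁶. Remainder: −8x⁶ + 43x⁵ − 12x⁴ − 8x³ − 30x² − 23x − 5.
Step 2: lead(−8x⁶ + 43x⁵ − 12x⁴ − 8x³ − 30x² − 23x − 5) ÷ lead(D) = −8x⁶ ÷ −x = 8x⁵. Subtract (8x⁵)·D = −8x⁶ + 40x⁵. Remainder: 3x⁵ − 12x⁴ − 8x³ − 30x² − 23x − 5.
Step 3: lead(3x⁵ − 12x⁴ − 8x³ − 30x² − 23x − 5) ÷ lead(D) = 3x⁵ ÷ −x = −3x⁴. Subtract (−3x⁴)·D = 3x⁵ − 15x⁴. Remainder: 3x⁴ − 8x³ − 30x² − 23x − 5.
Step 4: lead(3x⁴ − 8x³ − 30x² − 23x − 5) ÷ lead(D) = 3x⁴ ÷ −x = −3x³. Subtract (−3x³)·D = 3x⁴ − 15x³. Remainder: 7x³ − 30x² − 23x − 5.
Step 5: lead(7x³ − 30x² − 23x − 5) ÷ lead(D) = 7x³ ÷ −x = −7x². Subtract (−7x²)·D = 7x³ − 35x². Remainder: 5x² − 23x − 5.
Step 6: lead(5x² − 23x − 5) ÷ lead(D) = 5x² ÷ −x = −5x. Subtract (−5x)·D = 5x² − 25x. Remainder: 2x − 5.
Step 7: lead(2x − 5) ÷ lead(D) = 2x ÷ −x = −2. Subtract (−2)·D = 2x − 10. Remainder: 5.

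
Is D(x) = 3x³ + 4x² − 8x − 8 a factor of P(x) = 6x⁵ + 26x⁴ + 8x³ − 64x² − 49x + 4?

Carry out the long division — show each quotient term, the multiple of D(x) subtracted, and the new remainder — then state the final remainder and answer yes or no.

Step 1: lead(6x⁵ + 26x⁴ + 8x³ − 64x² − 49x + 4) ÷ lead(D) = 6x⁵ ÷ 3x³ = 2x². Subtract (2x²)·D = 6x⁵ + 8x⁴ − 16x³ − 16x². Remainder: 18x⁴ + 24x³ − 48x² − 49x + 4.
Step 2: lead(18x⁴ + 24x³ − 48x² − 49x + 4) ÷ lead(D) = 18x⁴ ÷ 3x³ = 6x. Subtract (6x)·D = 18x⁴ + 24x³ − 48x² − 48x. Remainder: −x + 4.

R(x) = −x + 4, so D(x) is not a factor of P(x). no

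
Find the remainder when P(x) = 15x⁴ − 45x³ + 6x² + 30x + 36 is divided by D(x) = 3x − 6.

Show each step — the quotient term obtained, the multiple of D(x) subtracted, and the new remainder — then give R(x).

Step 1: lead(15x⁴ − 45x³ + 6x² + 30x + 36) ÷ lead(D) = 15x⁴ ÷ 3x = 5x³. Subtract (5x³)·D = 15x⁴ − 30x³. Remainder: −15x³ + 6x² + 30x + 36.
Step 2: lead(−15x³ + 6x² + 30x + 36) ÷ lead(D) = −15x³ ÷ 3x = −5x². Subtract (−5x²)·D = −15x³ + 30x². Remainder: −24x² + 30x + 36.
Step 3: lead(−24x² + 30x + 36) ÷ lead(D) = −24x² ÷ 3x = −8x. Subtract (−8x)·D = −24x² + 48x. Remainder: −18x + 36.
Step 4: lead(−18x + 36) ÷ lead(D) = −18x ÷ 3x = −6. Subtract (−6)·D = −18x + 36. Remainder: 0.

R(x) = 0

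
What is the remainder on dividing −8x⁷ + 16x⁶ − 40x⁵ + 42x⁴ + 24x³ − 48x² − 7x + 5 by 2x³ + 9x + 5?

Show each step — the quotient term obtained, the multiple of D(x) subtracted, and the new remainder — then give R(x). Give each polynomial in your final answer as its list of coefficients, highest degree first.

R = [7, 9, 0]

Step 1: lead(−8x⁷ + 16x⁶ − 40x⁵ + 42x⁴ + 24x³ − 48x² − 7x + 5) ÷ lead(D) = −8x⁷ ÷ 2x³ = −4x⁴. Subtract (−4x⁴)·D = −8x⁷ − 36x⁵ − 20x⁴. Remainder: 16x⁶ − 4x⁵ + 62x⁴ + 24x³ − 48x² − 7x + 5.
Step 2: lead(16x⁶ − 4x⁵ + 62x⁴ + 24x³ − 48x² − 7x + 5) ÷ lead(D) = 16x⁶ ÷ 2x³ = 8x³. Subtract (8x³)·D = 16x⁶ + 72x⁴ + 40x³. Remainder: −4x⁵ − 10x⁴ − 16x³ − 48x² − 7x + 5.
Step 3: lead(−4x⁵ − 10x⁴ − 16x³ − 48x² − 7x + 5) ÷ lead(D) = −4x⁵ ÷ 2x³ = −2x². Subtract (−2x²)·D = −4x⁵ − 18x³ − 10x². Remainder: −10x⁴ + 2x³ − 38x² − 7x + 5.
Step 4: lead(−10x⁴ + 2x³ − 38x² − 7x + 5) ÷ lead(D) = −10x⁴ ÷ 2x³ = −5x. Subtract (−5x)·D = −10x⁴ − 45x² − 25x. Remainder: 2x³ + 7x² + 18x + 5.
Step 5: lead(2x³ + 7x² + 18x + 5) ÷ lead(D) = 2x³ ÷ 2x³ = 1. Subtract (1)·D = 2x³ + 9x + 5. Remainder: 7x² + 9x.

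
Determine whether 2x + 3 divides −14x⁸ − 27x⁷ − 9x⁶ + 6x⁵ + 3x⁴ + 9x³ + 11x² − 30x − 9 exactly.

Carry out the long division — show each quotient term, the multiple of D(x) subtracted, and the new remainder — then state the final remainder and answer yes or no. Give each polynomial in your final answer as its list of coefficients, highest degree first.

R = [0], so D(x) is a factor of P(x). yes

Step 1: lead(−14x⁸ − 27x⁷ − 9x⁶ + 6x⁵ + 3x⁴ + 9x³ + 11x² − 30x − 9) ÷ lead(D) = −14x⁸ ÷ 2x = −7x⁷. Subtract (−7x⁷)·D = −14x⁸ − 21x⁷. Remainder: −6x⁷ − 9x⁶ + 6x⁵ + 3x⁴ + 9x³ + 11x² − 30x − 9.
Step 2: lead(−6x⁷ − 9x⁶ + 6x⁵ + 3x⁴ + 9x³ + 11x² − 30x − 9) ÷ lead(D) = −6x⁷ ÷ 2x = −3x⁶. Subtract (−3x⁶)·D = −6x⁷ − 9x⁶. Remainder: 6x⁵ + 3x⁴ + 9x³ + 11x² − 30x − 9.
Step 3: lead(6x⁵ + 3x⁴ + 9x³ + 11x² − 30x − 9) ÷ lead(D) = 6x⁵ ÷ 2x = 3x⁴. Subtract (3x⁴)·D = 6x⁵ + 9x⁴. Remainder: −6x⁴ + 9x³ + 11x² − 30x − 9.
Step 4: lead(−6x⁴ + 9x³ + 11x² − 30x − 9) ÷ lead(D) = −6x⁴ ÷ 2x = −3x³. Subtract (−3x³)·D = −6x⁴ − 9x³. Remainder: 18x³ + 11x² − 30x − 9.
Step 5: lead(18x³ + 11x² − 30x − 9) ÷ lead(D) = 18x³ ÷ 2x = 9x². Subtract (9x²)·D = 18x³ + 27x². Remainder: −16x² − 30x − 9.
Step 6: lead(−16x² − 30x − 9) ÷ lead(D) = −16x² ÷ 2x = −8x. Subtract (−8x)·D = −16x² − 24x. Remainder: −6x − 9.
Step 7: lead(−6x − 9) ÷ lead(D) = −6x ÷ 2x = −3. Subtract (−3)·D = −6x − 9. Remainder: 0.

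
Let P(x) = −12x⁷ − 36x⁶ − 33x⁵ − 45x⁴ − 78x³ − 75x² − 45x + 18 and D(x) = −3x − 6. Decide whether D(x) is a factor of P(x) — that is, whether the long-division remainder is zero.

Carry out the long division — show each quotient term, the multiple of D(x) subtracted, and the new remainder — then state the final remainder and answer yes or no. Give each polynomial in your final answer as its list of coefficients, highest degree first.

Step 1: lead(−12x⁷ − 36x⁶ − 33x⁵ − 45x⁴ − 78x³ − 75x² − 45x + 18) ÷ lead(D) = −12x⁷ ÷ −3x = 4x⁶. Subtract (4x⁶)·D = −12x⁷ − 24x⁶. Remainder: −12x⁶ − 33x⁵ − 45x⁴ − 78x³ − 75x² − 45x + 18.
Step 2: lead(−12x⁶ − 33x⁵ − 45x⁴ − 78x³ − 75x² − 45x + 18) ÷ lead(D) = −12x⁶ ÷ −3x = 4x⁵. Subtract (4x⁵)·D = −12x⁶ − 24x⁵. Remainder: −9x⁵ − 45x⁴ − 78x³ − 75x² − 45x + 18.
Step 3: lead(−9x⁵ − 45x⁴ − 78x³ − 75x² − 45x + 18) ÷ lead(D) = −9x⁵ ÷ −3x = 3x⁴. Subtract (3x⁴)·D = −9x⁵ − 18x⁴. Remainder: −27x⁴ − 78x³ − 75x² − 45x + 18.
Step 4: lead(−27x⁴ − 78x³ − 75x² − 45x + 18) ÷ lead(D) = −27x⁴ ÷ −3x = 9x³. Subtract (9x³)·D = −27x⁴ − 54x³. Remainder: −24x³ − 75x² − 45x + 18.
Step 5: lead(−24x³ − 75x² − 45x + 18) ÷ lead(D) = −24x³ ÷ −3x = 8x². Subtract (8x²)·D = −24x³ − 48x². Remainder: −27x² − 45x + 18.
Step 6: lead(−27x² − 45x + 18) ÷ lead(D) = −27x² ÷ −3x = 9x. Subtract (9x)·D = −27x² − 54x. Remainder: 9x + 18.
Step 7: lead(9x + 18) ÷ lead(D) = 9x ÷ −3x = −3. Subtract (−3)·D = 9x + 18. Remainder: 0.

R = [0], so D(x) is a factor of P(x). yes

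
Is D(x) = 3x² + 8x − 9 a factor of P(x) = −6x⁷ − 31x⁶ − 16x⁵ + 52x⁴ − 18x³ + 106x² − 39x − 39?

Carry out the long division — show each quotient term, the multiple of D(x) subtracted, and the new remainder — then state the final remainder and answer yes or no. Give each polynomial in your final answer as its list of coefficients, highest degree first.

Step 1: lead(−6x⁷ − 31x⁶ − 16x⁵ + 52x⁴ − 18x³ + 106x² − 39x − 39) ÷ lead(D) = −6x⁷ ÷ 3x² = −2x⁵. Subtract (−2x⁵)·D = −6x⁷ − 16x⁶ + 18x⁵. Remainder: −15x⁶ − 34x⁵ + 52x⁴ − 18x³ + 106x² − 39x − 39.
Step 2: lead(−15x⁶ − 34x⁵ + 52x⁴ − 18x³ + 106x² − 39x − 39) ÷ lead(D) = −15x⁶ ÷ 3x² = −5x⁴. Subtract (−5x⁴)·D = −15x⁶ − 40x⁵ + 45x⁴. Remainder: 6x⁵ + 7x⁴ − 18x³ + 106x² − 39x − 39.
Step 3: lead(6x⁵ + 7x⁴ − 18x³ + 106x² − 39x − 39) ÷ lead(D) = 6x⁵ ÷ 3x² = 2x³. Subtract (2x³)·D = 6x⁵ + 16x⁴ − 18x³. Remainder: −9x⁴ + 106x² − 39x − 39.
Step 4: lead(−9x⁴ + 106x² − 39x − 39) ÷ lead(D) = −9x⁴ ÷ 3x² = −3x². Subtract (−3x²)·D = −9x⁴ − 24x³ + 27x². Remainder: 24x³ + 79x² − 39x − 39.
Step 5: lead(24x³ + 79x² − 39x − 39) ÷ lead(D) = 24x³ ÷ 3x² = 8x. Subtract (8x)·D = 24x³ + 64x² − 72x. Remainder: 15x² + 33x − 39.
Step 6: lead(15x² + 33x − 39) ÷ lead(D) = 15x² ÷ 3x² = 5. Subtract (5)·D = 15x² + 40x − 45. Remainder: −7x + 6.

R = [-7, 6], so D(x) is not a factor of P(x). no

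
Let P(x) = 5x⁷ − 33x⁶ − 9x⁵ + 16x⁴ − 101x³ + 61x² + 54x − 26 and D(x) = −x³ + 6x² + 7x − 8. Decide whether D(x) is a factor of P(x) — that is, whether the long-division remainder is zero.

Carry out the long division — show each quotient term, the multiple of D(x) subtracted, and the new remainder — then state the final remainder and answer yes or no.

R(x) = 9x − 2, so D(x) is not a factor of P(x). no

Step 1: lead(5x⁷ − 33x⁶ − 9x⁵ + 16x⁴ − 101x³ + 61x² + 54x − 26) ÷ lead(D) = 5x⁷ ÷ −x³ = −5x⁴. Subtract (−5x⁴)·D = 5x⁷ − 30x⁶ − 35x⁵ + 40x⁴. Remainder: −3x⁶ + 26x⁵ − 24x⁴ − 101x³ + 61x² + 54x − 26.
Step 2: lead(−3x⁶ + 26x⁵ − 24x⁴ − 101x³ + 61x² + 54x − 26) ÷ lead(D) = −3x⁶ ÷ −x³ = 3x³. Subtract (3x³)·D = −3x⁶ + 18x⁵ + 21x⁴ − 24x³. Remainder: 8x⁵ − 45x⁴ − 77x³ + 61x² + 54x − 26.
Step 3: lead(8x⁵ − 45x⁴ − 77x³ + 61x² + 54x − 26) ÷ lead(D) = 8x⁵ ÷ −x³ = −8x². Subtract (−8x²)·D = 8x⁵ − 48x⁴ − 56x³ + 64x². Remainder: 3x⁴ − 21x³ − 3x² + 54x − 26.
Step 4: lead(3x⁴ − 21x³ − 3x² + 54x − 26) ÷ lead(D) = 3x⁴ ÷ −x³ = −3x. Subtract (−3x)·D = 3x⁴ − 18x³ − 21x² + 24x. Remainder: −3x³ + 18x² + 30x − 26.
Step 5: lead(−3x³ + 18x² + 30x − 26) ÷ lead(D) = −3x³ ÷ −x³ = 3. Subtract (3)·D = −3x³ + 18x² + 21x − 24. Remainder: 9x − 2.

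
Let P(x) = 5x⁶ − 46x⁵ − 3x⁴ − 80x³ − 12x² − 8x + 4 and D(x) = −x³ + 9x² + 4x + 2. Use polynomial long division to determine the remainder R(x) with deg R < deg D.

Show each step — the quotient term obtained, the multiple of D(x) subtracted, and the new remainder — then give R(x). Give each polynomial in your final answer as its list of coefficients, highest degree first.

Step 1: lead(5x⁶ − 46x⁵ − 3x⁴ − 80x³ − 12x² − 8x + 4) ÷ lead(D) = 5x⁶ ÷ −x³ = −5x³. Subtract (−5x³)·D = 5x⁶ − 45x⁵ − 20x⁴ − 10x³. Remainder: −x⁵ + 17x⁴ − 70x³ − 12x² − 8x + 4.
Step 2: lead(−x⁵ + 17x⁴ − 70x³ − 12x² − 8x + 4) ÷ lead(D) = −x⁵ ÷ −x³ = x². Subtract (x²)·D = −x⁵ + 9x⁴ + 4x³ + 2x². Remainder: 8x⁴ − 74x³ − 14x² − 8x + 4.
Step 3: lead(8x⁴ − 74x³ − 14x² − 8x + 4) ÷ lead(D) = 8x⁴ ÷ −x³ = −8x. Subtract (−8x)·D = 8x⁴ − 72x³ − 32x² − 16x. Remainder: −2x³ + 18x² + 8x + 4.
Step 4: lead(−2x³ + 18x² + 8x + 4) ÷ lead(D) = −2x³ ÷ −x³ = 2. Subtract (2)·D = −2x³ + 18x² + 8x + 4. Remainder: 0.

R = [0]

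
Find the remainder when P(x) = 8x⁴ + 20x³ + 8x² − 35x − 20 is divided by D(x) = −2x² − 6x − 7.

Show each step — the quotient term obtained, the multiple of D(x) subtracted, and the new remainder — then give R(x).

Step 1: lead(8x⁴ + 20x³ + 8x² − 35x − 20) ÷ lead(D) = 8x⁴ ÷ −2x² = −4x². Subtract (−4x²)·D = 8x⁴ + 24x³ + 28x². Remainder: −4x³ − 20x² − 35x − 20.
Step 2: lead(−4x³ − 20x² − 35x − 20) ÷ lead(D) = −4x³ ÷ −2x² = 2x. Subtract (2x)·D = −4x³ − 12x² − 14x. Remainder: −8x² − 21x − 20.
Step 3: lead(−8x² − 21x − 20) ÷ lead(D) = −8x² ÷ −2x² = 4. Subtract (4)·D = −8x² − 24x − 28. Remainder: 3x + 8.

R(x) = 3x + 8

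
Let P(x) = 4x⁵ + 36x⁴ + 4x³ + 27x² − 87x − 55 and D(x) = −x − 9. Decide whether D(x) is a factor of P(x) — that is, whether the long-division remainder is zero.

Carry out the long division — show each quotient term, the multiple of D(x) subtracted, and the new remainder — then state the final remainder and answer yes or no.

Step 1: lead(4x⁵ + 36x⁴ + 4x³ + 27x² − 87x − 55) ÷ lead(D) = 4x⁵ ÷ −x = −4x⁴. Subtract (−4x⁴)·D = 4x⁵ + 36x⁴. Remainder: 4x³ + 27x² − 87x − 55.
Step 2: lead(4x³ + 27x² − 87x − 55) ÷ lead(D) = 4x³ ÷ −x = −4x². Subtract (−4x²)·D = 4x³ + 36x². Remainder: −9x² − 87x − 55.
Step 3: lead(−9x² − 87x − 55) ÷ lead(D) = −9x² ÷ −x = 9x. Subtract (9x)·D = −9x² − 81x. Remainder: −6x − 55.
Step 4: lead(−6x − 55) ÷ lead(D) = −6x ÷ −x = 6. Subtract (6)·D = −6x − 54. Remainder: −1.

R(x) = −1, so D(x) is not a factor of P(x). no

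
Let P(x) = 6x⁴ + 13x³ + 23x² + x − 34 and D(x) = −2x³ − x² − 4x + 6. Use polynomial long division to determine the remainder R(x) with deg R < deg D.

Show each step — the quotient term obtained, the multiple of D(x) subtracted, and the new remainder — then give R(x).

Step 1: lead(6x⁴ + 13x³ + 23x² + x − 34) ÷ lead(D) = 6x⁴ ÷ −2x³ = −3x. Subtract (−3x)·D = 6x⁴ + 3x³ + 12x² − 18x. Remainder: 10x³ + 11x² + 19x − 34.
Step 2: lead(10x³ + 11x² + 19x − 34) ÷ lead(D) = 10x³ ÷ −2x³ = −5. Subtract (−5)·D = 10x³ + 5x² + 20x − 30. Remainder: 6x² − x − 4.

R(x) = 6x² − x − 4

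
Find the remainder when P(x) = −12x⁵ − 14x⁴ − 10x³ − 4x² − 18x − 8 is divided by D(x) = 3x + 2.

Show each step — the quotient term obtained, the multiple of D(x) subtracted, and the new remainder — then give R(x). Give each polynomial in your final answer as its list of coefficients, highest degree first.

Step 1: lead(−12x⁵ − 14x⁴ − 10x³ − 4x² − 18x − 8) ÷ lead(D) = −12x⁵ ÷ 3x = −4x⁴. Subtract (−4x⁴)·D = −12x⁵ − 8x⁴. Remainder: −6x⁴ − 10x³ − 4x² − 18x − 8.
Step 2: lead(−6x⁴ − 10x³ − 4x² − 18x − 8) ÷ lead(D) = −6x⁴ ÷ 3x = −2x³. Subtract (−2x³)·D = −6x⁴ − 4x³. Remainder: −6x³ − 4x² − 18x − 8.
Step 3: lead(−6x³ − 4x² − 18x − 8) ÷ lead(D) = −6x³ ÷ 3x = −2x². Subtract (−2x²)·D = −6x³ − 4x². Remainder: −18x − 8.
Step 4: lead(−18x − 8) ÷ lead(D) = −18x ÷ 3x = −6. Subtract (−6)·D = −18x − 12. Remainder: 4.

R = [4]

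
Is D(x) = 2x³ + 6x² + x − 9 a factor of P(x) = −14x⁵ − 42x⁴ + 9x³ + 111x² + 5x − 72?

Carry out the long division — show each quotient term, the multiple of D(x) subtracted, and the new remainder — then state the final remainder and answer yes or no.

R(x) = −3x, so D(x) is not a factor of P(x). no

Step 1: lead(−14x⁵ − 42x⁴ + 9x³ + 111x² + 5x − 72) ÷ lead(D) = −14x⁵ ÷ 2x³ = −7x². Subtract (−7x²)·D = −14x⁵ − 42x⁴ − 7x³ + 63x². Remainder: 16x³ + 48x² + 5x − 72.
Step 2: lead(16x³ + 48x² + 5x − 72) ÷ lead(D) = 16x³ ÷ 2x³ = 8. Subtract (8)·D = 16x³ + 48x² + 8x − 72. Remainder: −3x.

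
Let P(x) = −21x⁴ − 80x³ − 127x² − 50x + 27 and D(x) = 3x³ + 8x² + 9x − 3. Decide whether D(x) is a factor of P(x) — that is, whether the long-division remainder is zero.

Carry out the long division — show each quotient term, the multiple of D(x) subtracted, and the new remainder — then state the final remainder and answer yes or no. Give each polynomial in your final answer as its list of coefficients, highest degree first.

Step 1: lead(−21x⁴ − 80x³ − 127x² − 50x + 27) ÷ lead(D) = −21x⁴ ÷ 3x³ = −7x. Subtract (−7x)·D = −21x⁴ − 56x³ − 63x² + 21x. Remainder: −24x³ − 64x² − 71x + 27.
Step 2: lead(−24x³ − 64x² − 71x + 27) ÷ lead(D) = −24x³ ÷ 3x³ = −8. Subtract (−8)·D = −24x³ − 64x² − 72x + 24. Remainder: x + 3.

R = [1, 3], so D(x) is not a factor of P(x). no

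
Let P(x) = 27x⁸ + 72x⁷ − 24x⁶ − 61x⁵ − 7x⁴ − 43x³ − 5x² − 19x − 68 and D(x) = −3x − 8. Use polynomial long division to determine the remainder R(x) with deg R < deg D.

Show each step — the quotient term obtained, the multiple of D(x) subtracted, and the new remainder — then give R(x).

Step 1: lead(27x⁸ + 72x⁷ − 24x⁶ − 61x⁵ − 7x⁴ − 43x³ − 5x² − 19x − 68) ÷ lead(D) = 27x⁸ ÷ −3x = −9x⁷. Subtract (−9x⁷)·D = 27x⁸ + 72x⁷. Remainder: −24x⁶ − 61x⁵ − 7x⁴ − 43x³ − 5x² − 19x − 68.
Step 2: lead(−24x⁶ − 61x⁵ − 7x⁴ − 43x³ − 5x² − 19x − 68) ÷ lead(D) = −24x⁶ ÷ −3x = 8x⁵. Subtract (8x⁵)·D = −24x⁶ − 64x⁵. Remainder: 3x⁵ − 7x⁴ − 43x³ − 5x² − 19x − 68.
Step 3: lead(3x⁵ − 7x⁴ − 43x³ − 5x² − 19x − 68) ÷ lead(D) = 3x⁵ ÷ −3x = −x⁴. Subtract (−x⁴)·D = 3x⁵ + 8x⁴. Remainder: −15x⁴ − 43x³ − 5x² − 19x − 68.
Step 4: lead(−15x⁴ − 43x³ − 5x² − 19x − 68) ÷ lead(D) = −15x⁴ ÷ −3x = 5x³. Subtract (5x³)·D = −15x⁴ − 40x³. Remainder: −3x³ − 5x² − 19x − 68.
Step 5: lead(−3x³ − 5x² − 19x − 68) ÷ lead(D) = −3x³ ÷ −3x = x². Subtract (x²)·D = −3x³ − 8x². Remainder: 3x² − 19x − 68.
Step 6: lead(3x² − 19x − 68) ÷ lead(D) = 3x² ÷ −3x = −x. Subtract (−x)·D = 3x² + 8x. Remainder: −27x − 68.
Step 7: lead(−27x − 68) ÷ lead(D) = −27x ÷ −3x = 9. Subtract (9)·D = −27x − 72. Remainder: 4.

R(x) = 4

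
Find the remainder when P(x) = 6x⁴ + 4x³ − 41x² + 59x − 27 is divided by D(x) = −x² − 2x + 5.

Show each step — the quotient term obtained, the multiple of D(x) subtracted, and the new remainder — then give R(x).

R(x) = 9x − 2

Step 1: lead(6x⁴ + 4x³ − 41x² + 59x − 27) ÷ lead(D) = 6x⁴ ÷ −x² = −6x². Subtract (−6x²)·D = 6x⁴ + 12x³ − 30x². Remainder: −8x³ − 11x² + 59x − 27.
Step 2: lead(−8x³ − 11x² + 59x − 27) ÷ lead(D) = −8x³ ÷ −x² = 8x. Subtract (8x)·D = −8x³ − 16x² + 40x. Remainder: 5x² + 19x − 27.
Step 3: lead(5x² + 19x − 27) ÷ lead(D) = 5x² ÷ −x² = −5. Subtract (−5)·D = 5x² + 10x − 25. Remainder: 9x − 2.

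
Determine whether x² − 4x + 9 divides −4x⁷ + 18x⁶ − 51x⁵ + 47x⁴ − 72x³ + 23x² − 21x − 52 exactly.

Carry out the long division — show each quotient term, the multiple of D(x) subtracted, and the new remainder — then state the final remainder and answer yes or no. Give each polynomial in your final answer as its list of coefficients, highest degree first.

Step 1: lead(−4x⁷ + 18x⁶ − 51x⁵ + 47x⁴ − 72x³ + 23x² − 21x − 52) ÷ lead(D) = −4x⁷ ÷ x² = −4x⁵. Subtract (−4x⁵)·D = −4x⁷ + 16x⁶ − 36x⁵. Remainder: 2x⁶ − 15x⁵ + 47x⁴ − 72x³ + 23x² − 21x − 52.
Step 2: lead(2x⁶ − 15x⁵ + 47x⁴ − 72x³ + 23x² − 21x − 52) ÷ lead(D) = 2x⁶ ÷ x² = 2x⁴. Subtract (2x⁴)·D = 2x⁶ − 8x⁵ + 18x⁴. Remainder: −7x⁵ + 29x⁴ − 72x³ + 23x² − 21x − 52.
Step 3: lead(−7x⁵ + 29x⁴ − 72x³ + 23x² − 21x − 52) ÷ lead(D) = −7x⁵ ÷ x² = −7x³. Subtract (−7x³)·D = −7x⁵ + 28x⁴ − 63x³. Remainder: x⁴ − 9x³ + 23x² − 21x − 52.
Step 4: lead(x⁴ − 9x³ + 23x² − 21x − 52) ÷ lead(D) = x⁴ ÷ x² = x². Subtract (x²)·D = x⁴ − 4x³ + 9x². Remainder: −5x³ + 14x² − 21x − 52.
Step 5: lead(−5x³ + 14x² − 21x − 52) ÷ lead(D) = −5x³ ÷ x² = −5x. Subtract (−5x)·D = −5x³ + 20x² − 45x. Remainder: −6x² + 24x − 52.
Step 6: lead(−6x² + 24x − 52) ÷ lead(D) = −6x² ÷ x² = −6. Subtract (−6)·D = −6x² + 24x − 54. Remainder: 2.

R = [2], so D(x) is not a factor of P(x). no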